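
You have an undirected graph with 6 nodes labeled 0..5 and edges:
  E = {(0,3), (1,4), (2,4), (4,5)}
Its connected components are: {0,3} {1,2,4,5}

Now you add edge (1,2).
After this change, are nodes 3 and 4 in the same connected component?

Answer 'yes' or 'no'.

Initial components: {0,3} {1,2,4,5}
Adding edge (1,2): both already in same component {1,2,4,5}. No change.
New components: {0,3} {1,2,4,5}
Are 3 and 4 in the same component? no

Answer: no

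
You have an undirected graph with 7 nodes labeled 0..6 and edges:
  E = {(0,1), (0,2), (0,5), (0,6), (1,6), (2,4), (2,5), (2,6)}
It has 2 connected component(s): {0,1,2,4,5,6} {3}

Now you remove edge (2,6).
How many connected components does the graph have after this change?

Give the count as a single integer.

Initial component count: 2
Remove (2,6): not a bridge. Count unchanged: 2.
  After removal, components: {0,1,2,4,5,6} {3}
New component count: 2

Answer: 2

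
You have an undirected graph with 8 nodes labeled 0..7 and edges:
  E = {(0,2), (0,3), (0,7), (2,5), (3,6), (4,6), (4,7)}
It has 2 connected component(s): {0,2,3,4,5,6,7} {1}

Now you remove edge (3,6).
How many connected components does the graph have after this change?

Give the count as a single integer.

Answer: 2

Derivation:
Initial component count: 2
Remove (3,6): not a bridge. Count unchanged: 2.
  After removal, components: {0,2,3,4,5,6,7} {1}
New component count: 2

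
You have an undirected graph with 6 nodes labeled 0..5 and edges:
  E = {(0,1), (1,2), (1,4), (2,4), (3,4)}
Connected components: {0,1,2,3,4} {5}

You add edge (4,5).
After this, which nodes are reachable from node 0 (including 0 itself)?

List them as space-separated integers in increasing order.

Answer: 0 1 2 3 4 5

Derivation:
Before: nodes reachable from 0: {0,1,2,3,4}
Adding (4,5): merges 0's component with another. Reachability grows.
After: nodes reachable from 0: {0,1,2,3,4,5}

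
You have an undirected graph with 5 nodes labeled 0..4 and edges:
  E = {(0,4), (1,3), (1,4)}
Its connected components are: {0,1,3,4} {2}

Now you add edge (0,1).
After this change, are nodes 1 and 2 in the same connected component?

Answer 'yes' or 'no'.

Initial components: {0,1,3,4} {2}
Adding edge (0,1): both already in same component {0,1,3,4}. No change.
New components: {0,1,3,4} {2}
Are 1 and 2 in the same component? no

Answer: no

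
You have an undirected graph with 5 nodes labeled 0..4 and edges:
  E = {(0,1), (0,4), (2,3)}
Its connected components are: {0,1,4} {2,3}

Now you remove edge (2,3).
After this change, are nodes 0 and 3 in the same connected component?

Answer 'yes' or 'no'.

Answer: no

Derivation:
Initial components: {0,1,4} {2,3}
Removing edge (2,3): it was a bridge — component count 2 -> 3.
New components: {0,1,4} {2} {3}
Are 0 and 3 in the same component? no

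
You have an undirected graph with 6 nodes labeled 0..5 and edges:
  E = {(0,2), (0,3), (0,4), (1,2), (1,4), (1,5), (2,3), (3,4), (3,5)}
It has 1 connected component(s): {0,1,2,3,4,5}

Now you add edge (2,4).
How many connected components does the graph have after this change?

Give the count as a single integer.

Initial component count: 1
Add (2,4): endpoints already in same component. Count unchanged: 1.
New component count: 1

Answer: 1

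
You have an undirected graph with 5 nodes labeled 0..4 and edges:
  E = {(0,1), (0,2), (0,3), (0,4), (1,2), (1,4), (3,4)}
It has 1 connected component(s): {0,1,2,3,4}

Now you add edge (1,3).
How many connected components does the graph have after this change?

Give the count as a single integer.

Initial component count: 1
Add (1,3): endpoints already in same component. Count unchanged: 1.
New component count: 1

Answer: 1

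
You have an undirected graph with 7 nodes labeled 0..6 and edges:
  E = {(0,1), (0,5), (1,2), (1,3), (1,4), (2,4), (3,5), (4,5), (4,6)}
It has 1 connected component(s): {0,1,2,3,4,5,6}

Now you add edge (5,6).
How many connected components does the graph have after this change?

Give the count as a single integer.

Initial component count: 1
Add (5,6): endpoints already in same component. Count unchanged: 1.
New component count: 1

Answer: 1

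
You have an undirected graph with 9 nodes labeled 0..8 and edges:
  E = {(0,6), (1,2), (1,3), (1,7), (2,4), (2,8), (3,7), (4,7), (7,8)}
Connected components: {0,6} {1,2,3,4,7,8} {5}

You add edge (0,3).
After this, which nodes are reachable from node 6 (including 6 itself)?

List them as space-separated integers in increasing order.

Before: nodes reachable from 6: {0,6}
Adding (0,3): merges 6's component with another. Reachability grows.
After: nodes reachable from 6: {0,1,2,3,4,6,7,8}

Answer: 0 1 2 3 4 6 7 8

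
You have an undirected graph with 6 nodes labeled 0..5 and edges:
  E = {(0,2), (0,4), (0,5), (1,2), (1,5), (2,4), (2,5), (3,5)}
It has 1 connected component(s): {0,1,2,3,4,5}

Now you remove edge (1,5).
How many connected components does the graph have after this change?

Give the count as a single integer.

Answer: 1

Derivation:
Initial component count: 1
Remove (1,5): not a bridge. Count unchanged: 1.
  After removal, components: {0,1,2,3,4,5}
New component count: 1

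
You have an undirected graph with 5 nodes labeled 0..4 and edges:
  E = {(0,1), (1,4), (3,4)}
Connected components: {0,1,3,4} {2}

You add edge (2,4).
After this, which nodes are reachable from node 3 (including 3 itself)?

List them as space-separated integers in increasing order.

Before: nodes reachable from 3: {0,1,3,4}
Adding (2,4): merges 3's component with another. Reachability grows.
After: nodes reachable from 3: {0,1,2,3,4}

Answer: 0 1 2 3 4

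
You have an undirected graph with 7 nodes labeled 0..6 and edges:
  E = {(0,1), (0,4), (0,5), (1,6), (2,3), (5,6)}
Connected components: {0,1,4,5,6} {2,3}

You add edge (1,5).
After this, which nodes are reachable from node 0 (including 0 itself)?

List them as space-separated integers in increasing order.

Before: nodes reachable from 0: {0,1,4,5,6}
Adding (1,5): both endpoints already in same component. Reachability from 0 unchanged.
After: nodes reachable from 0: {0,1,4,5,6}

Answer: 0 1 4 5 6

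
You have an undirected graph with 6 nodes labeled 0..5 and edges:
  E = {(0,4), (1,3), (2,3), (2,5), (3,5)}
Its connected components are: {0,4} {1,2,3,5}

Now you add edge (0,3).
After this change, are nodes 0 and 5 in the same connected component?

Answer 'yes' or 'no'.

Answer: yes

Derivation:
Initial components: {0,4} {1,2,3,5}
Adding edge (0,3): merges {0,4} and {1,2,3,5}.
New components: {0,1,2,3,4,5}
Are 0 and 5 in the same component? yes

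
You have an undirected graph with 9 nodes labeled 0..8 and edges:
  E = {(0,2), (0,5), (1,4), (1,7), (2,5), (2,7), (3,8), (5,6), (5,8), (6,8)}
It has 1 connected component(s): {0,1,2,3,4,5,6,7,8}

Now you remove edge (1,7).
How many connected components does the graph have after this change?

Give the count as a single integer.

Initial component count: 1
Remove (1,7): it was a bridge. Count increases: 1 -> 2.
  After removal, components: {0,2,3,5,6,7,8} {1,4}
New component count: 2

Answer: 2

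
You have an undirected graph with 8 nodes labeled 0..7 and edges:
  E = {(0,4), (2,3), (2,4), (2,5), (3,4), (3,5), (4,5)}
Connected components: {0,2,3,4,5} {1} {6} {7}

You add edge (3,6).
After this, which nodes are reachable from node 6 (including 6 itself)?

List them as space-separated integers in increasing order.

Before: nodes reachable from 6: {6}
Adding (3,6): merges 6's component with another. Reachability grows.
After: nodes reachable from 6: {0,2,3,4,5,6}

Answer: 0 2 3 4 5 6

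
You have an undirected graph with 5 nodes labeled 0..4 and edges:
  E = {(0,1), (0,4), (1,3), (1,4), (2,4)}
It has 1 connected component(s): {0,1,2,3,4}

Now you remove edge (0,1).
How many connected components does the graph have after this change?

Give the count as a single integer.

Answer: 1

Derivation:
Initial component count: 1
Remove (0,1): not a bridge. Count unchanged: 1.
  After removal, components: {0,1,2,3,4}
New component count: 1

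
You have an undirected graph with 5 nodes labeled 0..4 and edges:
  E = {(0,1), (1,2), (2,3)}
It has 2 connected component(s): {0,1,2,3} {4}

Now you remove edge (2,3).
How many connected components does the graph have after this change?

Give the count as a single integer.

Initial component count: 2
Remove (2,3): it was a bridge. Count increases: 2 -> 3.
  After removal, components: {0,1,2} {3} {4}
New component count: 3

Answer: 3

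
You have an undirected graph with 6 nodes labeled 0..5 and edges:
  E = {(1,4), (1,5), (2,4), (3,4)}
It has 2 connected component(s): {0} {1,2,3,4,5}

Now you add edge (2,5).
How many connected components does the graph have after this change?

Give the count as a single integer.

Initial component count: 2
Add (2,5): endpoints already in same component. Count unchanged: 2.
New component count: 2

Answer: 2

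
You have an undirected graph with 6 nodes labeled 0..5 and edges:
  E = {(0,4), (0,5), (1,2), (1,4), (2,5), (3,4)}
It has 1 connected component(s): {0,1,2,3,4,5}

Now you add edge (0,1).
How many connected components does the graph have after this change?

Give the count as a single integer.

Answer: 1

Derivation:
Initial component count: 1
Add (0,1): endpoints already in same component. Count unchanged: 1.
New component count: 1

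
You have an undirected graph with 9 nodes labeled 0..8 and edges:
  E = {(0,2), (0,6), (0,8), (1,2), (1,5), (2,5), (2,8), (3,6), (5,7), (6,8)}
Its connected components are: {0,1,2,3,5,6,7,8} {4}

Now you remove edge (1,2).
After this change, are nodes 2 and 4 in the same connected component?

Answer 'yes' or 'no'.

Initial components: {0,1,2,3,5,6,7,8} {4}
Removing edge (1,2): not a bridge — component count unchanged at 2.
New components: {0,1,2,3,5,6,7,8} {4}
Are 2 and 4 in the same component? no

Answer: no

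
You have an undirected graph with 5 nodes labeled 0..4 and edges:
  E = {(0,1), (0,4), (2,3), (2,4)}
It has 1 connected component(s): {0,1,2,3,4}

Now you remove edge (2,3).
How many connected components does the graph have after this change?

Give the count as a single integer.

Initial component count: 1
Remove (2,3): it was a bridge. Count increases: 1 -> 2.
  After removal, components: {0,1,2,4} {3}
New component count: 2

Answer: 2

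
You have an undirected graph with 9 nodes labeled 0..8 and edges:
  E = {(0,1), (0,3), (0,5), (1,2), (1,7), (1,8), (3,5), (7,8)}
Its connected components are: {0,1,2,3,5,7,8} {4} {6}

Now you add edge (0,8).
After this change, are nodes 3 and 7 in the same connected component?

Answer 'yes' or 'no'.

Answer: yes

Derivation:
Initial components: {0,1,2,3,5,7,8} {4} {6}
Adding edge (0,8): both already in same component {0,1,2,3,5,7,8}. No change.
New components: {0,1,2,3,5,7,8} {4} {6}
Are 3 and 7 in the same component? yes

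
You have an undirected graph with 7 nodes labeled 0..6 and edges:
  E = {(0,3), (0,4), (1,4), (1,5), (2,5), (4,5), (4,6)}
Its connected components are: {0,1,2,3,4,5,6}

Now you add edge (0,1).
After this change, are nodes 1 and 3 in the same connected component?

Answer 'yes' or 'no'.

Initial components: {0,1,2,3,4,5,6}
Adding edge (0,1): both already in same component {0,1,2,3,4,5,6}. No change.
New components: {0,1,2,3,4,5,6}
Are 1 and 3 in the same component? yes

Answer: yes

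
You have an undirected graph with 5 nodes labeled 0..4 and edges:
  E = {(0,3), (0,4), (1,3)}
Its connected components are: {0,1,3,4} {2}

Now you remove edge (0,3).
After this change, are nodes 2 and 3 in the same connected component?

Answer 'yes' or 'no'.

Answer: no

Derivation:
Initial components: {0,1,3,4} {2}
Removing edge (0,3): it was a bridge — component count 2 -> 3.
New components: {0,4} {1,3} {2}
Are 2 and 3 in the same component? no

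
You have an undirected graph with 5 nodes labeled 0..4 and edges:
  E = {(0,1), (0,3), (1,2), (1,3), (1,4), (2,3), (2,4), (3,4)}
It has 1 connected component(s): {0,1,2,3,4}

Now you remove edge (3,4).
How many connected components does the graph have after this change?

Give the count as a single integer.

Initial component count: 1
Remove (3,4): not a bridge. Count unchanged: 1.
  After removal, components: {0,1,2,3,4}
New component count: 1

Answer: 1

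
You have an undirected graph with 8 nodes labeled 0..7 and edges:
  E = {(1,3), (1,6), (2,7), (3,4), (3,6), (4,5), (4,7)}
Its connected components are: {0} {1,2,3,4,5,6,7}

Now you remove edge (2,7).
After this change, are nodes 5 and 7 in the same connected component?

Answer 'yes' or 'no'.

Answer: yes

Derivation:
Initial components: {0} {1,2,3,4,5,6,7}
Removing edge (2,7): it was a bridge — component count 2 -> 3.
New components: {0} {1,3,4,5,6,7} {2}
Are 5 and 7 in the same component? yes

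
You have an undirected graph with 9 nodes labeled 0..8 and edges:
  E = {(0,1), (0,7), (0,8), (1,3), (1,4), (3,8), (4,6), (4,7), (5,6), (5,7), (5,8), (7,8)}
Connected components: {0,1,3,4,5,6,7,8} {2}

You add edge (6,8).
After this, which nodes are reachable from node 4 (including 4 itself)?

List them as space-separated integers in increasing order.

Answer: 0 1 3 4 5 6 7 8

Derivation:
Before: nodes reachable from 4: {0,1,3,4,5,6,7,8}
Adding (6,8): both endpoints already in same component. Reachability from 4 unchanged.
After: nodes reachable from 4: {0,1,3,4,5,6,7,8}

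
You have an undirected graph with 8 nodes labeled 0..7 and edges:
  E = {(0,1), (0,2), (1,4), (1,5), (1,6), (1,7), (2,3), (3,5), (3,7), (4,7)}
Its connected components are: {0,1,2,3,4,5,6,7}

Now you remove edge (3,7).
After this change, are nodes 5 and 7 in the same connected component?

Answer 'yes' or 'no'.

Answer: yes

Derivation:
Initial components: {0,1,2,3,4,5,6,7}
Removing edge (3,7): not a bridge — component count unchanged at 1.
New components: {0,1,2,3,4,5,6,7}
Are 5 and 7 in the same component? yes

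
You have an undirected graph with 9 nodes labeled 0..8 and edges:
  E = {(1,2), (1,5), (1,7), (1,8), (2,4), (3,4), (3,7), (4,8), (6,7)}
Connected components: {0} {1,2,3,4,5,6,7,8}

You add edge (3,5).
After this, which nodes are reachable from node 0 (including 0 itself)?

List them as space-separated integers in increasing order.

Before: nodes reachable from 0: {0}
Adding (3,5): both endpoints already in same component. Reachability from 0 unchanged.
After: nodes reachable from 0: {0}

Answer: 0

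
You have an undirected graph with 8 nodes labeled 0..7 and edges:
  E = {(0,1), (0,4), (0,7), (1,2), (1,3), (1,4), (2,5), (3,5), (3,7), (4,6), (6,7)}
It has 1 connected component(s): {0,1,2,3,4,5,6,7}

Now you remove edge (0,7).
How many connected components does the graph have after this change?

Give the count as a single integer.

Answer: 1

Derivation:
Initial component count: 1
Remove (0,7): not a bridge. Count unchanged: 1.
  After removal, components: {0,1,2,3,4,5,6,7}
New component count: 1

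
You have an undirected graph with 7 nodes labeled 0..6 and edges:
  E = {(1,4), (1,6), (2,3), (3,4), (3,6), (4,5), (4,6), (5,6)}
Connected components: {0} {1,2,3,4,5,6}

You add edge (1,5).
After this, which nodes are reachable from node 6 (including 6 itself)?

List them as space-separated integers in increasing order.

Answer: 1 2 3 4 5 6

Derivation:
Before: nodes reachable from 6: {1,2,3,4,5,6}
Adding (1,5): both endpoints already in same component. Reachability from 6 unchanged.
After: nodes reachable from 6: {1,2,3,4,5,6}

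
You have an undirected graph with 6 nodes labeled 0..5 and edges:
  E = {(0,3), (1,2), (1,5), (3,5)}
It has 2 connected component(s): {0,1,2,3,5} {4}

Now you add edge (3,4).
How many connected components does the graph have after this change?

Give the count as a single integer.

Initial component count: 2
Add (3,4): merges two components. Count decreases: 2 -> 1.
New component count: 1

Answer: 1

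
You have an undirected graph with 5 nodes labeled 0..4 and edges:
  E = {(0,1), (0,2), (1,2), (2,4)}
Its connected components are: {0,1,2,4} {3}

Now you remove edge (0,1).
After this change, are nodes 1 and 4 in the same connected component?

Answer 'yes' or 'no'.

Initial components: {0,1,2,4} {3}
Removing edge (0,1): not a bridge — component count unchanged at 2.
New components: {0,1,2,4} {3}
Are 1 and 4 in the same component? yes

Answer: yes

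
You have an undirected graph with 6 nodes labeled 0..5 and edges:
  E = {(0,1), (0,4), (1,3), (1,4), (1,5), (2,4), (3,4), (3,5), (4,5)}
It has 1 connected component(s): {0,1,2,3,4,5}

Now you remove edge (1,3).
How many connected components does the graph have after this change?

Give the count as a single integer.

Answer: 1

Derivation:
Initial component count: 1
Remove (1,3): not a bridge. Count unchanged: 1.
  After removal, components: {0,1,2,3,4,5}
New component count: 1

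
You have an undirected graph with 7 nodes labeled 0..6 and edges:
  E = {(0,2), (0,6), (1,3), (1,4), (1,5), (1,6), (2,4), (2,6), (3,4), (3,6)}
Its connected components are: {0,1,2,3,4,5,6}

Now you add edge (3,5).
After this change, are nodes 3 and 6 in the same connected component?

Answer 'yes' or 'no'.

Answer: yes

Derivation:
Initial components: {0,1,2,3,4,5,6}
Adding edge (3,5): both already in same component {0,1,2,3,4,5,6}. No change.
New components: {0,1,2,3,4,5,6}
Are 3 and 6 in the same component? yes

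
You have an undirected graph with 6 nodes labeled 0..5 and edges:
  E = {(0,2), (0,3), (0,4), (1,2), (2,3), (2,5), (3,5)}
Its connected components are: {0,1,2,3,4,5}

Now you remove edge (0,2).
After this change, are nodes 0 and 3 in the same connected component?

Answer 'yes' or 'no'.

Answer: yes

Derivation:
Initial components: {0,1,2,3,4,5}
Removing edge (0,2): not a bridge — component count unchanged at 1.
New components: {0,1,2,3,4,5}
Are 0 and 3 in the same component? yes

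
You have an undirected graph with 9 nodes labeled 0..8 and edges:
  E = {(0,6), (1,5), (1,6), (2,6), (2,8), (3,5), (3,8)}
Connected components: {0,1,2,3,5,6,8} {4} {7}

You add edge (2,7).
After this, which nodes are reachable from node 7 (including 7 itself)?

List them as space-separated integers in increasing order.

Answer: 0 1 2 3 5 6 7 8

Derivation:
Before: nodes reachable from 7: {7}
Adding (2,7): merges 7's component with another. Reachability grows.
After: nodes reachable from 7: {0,1,2,3,5,6,7,8}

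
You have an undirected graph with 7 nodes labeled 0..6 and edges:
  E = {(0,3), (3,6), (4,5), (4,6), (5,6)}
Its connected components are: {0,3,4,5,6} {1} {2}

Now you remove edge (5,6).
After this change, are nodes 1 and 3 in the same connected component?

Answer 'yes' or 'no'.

Initial components: {0,3,4,5,6} {1} {2}
Removing edge (5,6): not a bridge — component count unchanged at 3.
New components: {0,3,4,5,6} {1} {2}
Are 1 and 3 in the same component? no

Answer: no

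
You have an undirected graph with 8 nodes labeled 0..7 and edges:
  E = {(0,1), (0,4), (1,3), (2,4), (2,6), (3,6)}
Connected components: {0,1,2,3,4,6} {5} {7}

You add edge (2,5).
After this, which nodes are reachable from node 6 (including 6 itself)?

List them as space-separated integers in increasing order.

Before: nodes reachable from 6: {0,1,2,3,4,6}
Adding (2,5): merges 6's component with another. Reachability grows.
After: nodes reachable from 6: {0,1,2,3,4,5,6}

Answer: 0 1 2 3 4 5 6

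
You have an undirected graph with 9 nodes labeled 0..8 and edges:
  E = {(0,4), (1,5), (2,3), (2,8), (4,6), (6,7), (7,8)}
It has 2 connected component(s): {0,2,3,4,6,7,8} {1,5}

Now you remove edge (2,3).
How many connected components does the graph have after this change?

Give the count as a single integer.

Initial component count: 2
Remove (2,3): it was a bridge. Count increases: 2 -> 3.
  After removal, components: {0,2,4,6,7,8} {1,5} {3}
New component count: 3

Answer: 3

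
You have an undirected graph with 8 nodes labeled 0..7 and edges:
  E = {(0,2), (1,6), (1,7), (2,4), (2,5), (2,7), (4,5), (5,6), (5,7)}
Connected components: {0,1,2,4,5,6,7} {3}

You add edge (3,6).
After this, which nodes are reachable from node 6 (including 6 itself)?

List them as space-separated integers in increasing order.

Answer: 0 1 2 3 4 5 6 7

Derivation:
Before: nodes reachable from 6: {0,1,2,4,5,6,7}
Adding (3,6): merges 6's component with another. Reachability grows.
After: nodes reachable from 6: {0,1,2,3,4,5,6,7}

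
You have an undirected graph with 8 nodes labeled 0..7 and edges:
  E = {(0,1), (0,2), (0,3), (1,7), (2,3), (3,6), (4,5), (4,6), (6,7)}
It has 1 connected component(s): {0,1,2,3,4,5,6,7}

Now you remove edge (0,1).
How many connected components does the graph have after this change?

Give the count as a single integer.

Answer: 1

Derivation:
Initial component count: 1
Remove (0,1): not a bridge. Count unchanged: 1.
  After removal, components: {0,1,2,3,4,5,6,7}
New component count: 1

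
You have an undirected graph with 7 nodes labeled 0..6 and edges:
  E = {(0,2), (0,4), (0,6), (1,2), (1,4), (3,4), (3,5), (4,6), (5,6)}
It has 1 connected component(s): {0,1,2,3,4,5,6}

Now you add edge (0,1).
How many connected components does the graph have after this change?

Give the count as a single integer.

Initial component count: 1
Add (0,1): endpoints already in same component. Count unchanged: 1.
New component count: 1

Answer: 1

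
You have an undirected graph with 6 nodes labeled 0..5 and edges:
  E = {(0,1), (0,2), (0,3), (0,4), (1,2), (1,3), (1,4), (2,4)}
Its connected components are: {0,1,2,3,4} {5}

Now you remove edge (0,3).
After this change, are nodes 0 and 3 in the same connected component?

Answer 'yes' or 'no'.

Initial components: {0,1,2,3,4} {5}
Removing edge (0,3): not a bridge — component count unchanged at 2.
New components: {0,1,2,3,4} {5}
Are 0 and 3 in the same component? yes

Answer: yes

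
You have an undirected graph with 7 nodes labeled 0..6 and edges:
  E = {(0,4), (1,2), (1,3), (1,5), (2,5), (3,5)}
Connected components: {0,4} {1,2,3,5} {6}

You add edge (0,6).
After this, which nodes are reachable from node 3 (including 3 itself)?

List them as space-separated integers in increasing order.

Before: nodes reachable from 3: {1,2,3,5}
Adding (0,6): merges two components, but neither contains 3. Reachability from 3 unchanged.
After: nodes reachable from 3: {1,2,3,5}

Answer: 1 2 3 5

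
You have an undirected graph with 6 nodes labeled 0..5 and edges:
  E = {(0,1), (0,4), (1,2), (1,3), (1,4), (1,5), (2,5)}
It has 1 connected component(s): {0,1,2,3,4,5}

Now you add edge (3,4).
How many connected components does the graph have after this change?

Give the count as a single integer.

Initial component count: 1
Add (3,4): endpoints already in same component. Count unchanged: 1.
New component count: 1

Answer: 1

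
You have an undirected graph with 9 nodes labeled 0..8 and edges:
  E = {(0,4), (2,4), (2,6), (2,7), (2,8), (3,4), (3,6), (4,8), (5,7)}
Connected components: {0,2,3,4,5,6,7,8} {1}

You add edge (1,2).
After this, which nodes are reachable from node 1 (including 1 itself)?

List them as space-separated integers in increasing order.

Before: nodes reachable from 1: {1}
Adding (1,2): merges 1's component with another. Reachability grows.
After: nodes reachable from 1: {0,1,2,3,4,5,6,7,8}

Answer: 0 1 2 3 4 5 6 7 8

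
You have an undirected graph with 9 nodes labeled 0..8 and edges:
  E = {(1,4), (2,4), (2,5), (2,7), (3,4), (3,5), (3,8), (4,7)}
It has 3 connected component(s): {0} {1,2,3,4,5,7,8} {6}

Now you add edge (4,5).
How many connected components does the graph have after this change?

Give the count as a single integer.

Answer: 3

Derivation:
Initial component count: 3
Add (4,5): endpoints already in same component. Count unchanged: 3.
New component count: 3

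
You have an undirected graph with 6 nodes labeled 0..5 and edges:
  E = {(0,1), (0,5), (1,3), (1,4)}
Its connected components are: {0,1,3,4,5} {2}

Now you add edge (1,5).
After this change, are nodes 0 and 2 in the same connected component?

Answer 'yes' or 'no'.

Answer: no

Derivation:
Initial components: {0,1,3,4,5} {2}
Adding edge (1,5): both already in same component {0,1,3,4,5}. No change.
New components: {0,1,3,4,5} {2}
Are 0 and 2 in the same component? no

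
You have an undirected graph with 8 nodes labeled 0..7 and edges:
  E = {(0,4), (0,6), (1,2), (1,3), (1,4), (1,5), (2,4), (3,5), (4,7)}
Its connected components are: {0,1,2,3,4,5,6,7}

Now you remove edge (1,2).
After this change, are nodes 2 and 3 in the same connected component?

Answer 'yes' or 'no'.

Initial components: {0,1,2,3,4,5,6,7}
Removing edge (1,2): not a bridge — component count unchanged at 1.
New components: {0,1,2,3,4,5,6,7}
Are 2 and 3 in the same component? yes

Answer: yes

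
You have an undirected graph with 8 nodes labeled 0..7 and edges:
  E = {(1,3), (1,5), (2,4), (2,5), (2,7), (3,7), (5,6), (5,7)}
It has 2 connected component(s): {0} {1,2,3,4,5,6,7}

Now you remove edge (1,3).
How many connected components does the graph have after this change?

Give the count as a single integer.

Answer: 2

Derivation:
Initial component count: 2
Remove (1,3): not a bridge. Count unchanged: 2.
  After removal, components: {0} {1,2,3,4,5,6,7}
New component count: 2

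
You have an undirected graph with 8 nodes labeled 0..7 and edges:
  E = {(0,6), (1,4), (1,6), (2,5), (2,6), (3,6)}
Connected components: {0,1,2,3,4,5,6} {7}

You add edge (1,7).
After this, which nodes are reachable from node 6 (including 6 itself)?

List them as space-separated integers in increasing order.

Before: nodes reachable from 6: {0,1,2,3,4,5,6}
Adding (1,7): merges 6's component with another. Reachability grows.
After: nodes reachable from 6: {0,1,2,3,4,5,6,7}

Answer: 0 1 2 3 4 5 6 7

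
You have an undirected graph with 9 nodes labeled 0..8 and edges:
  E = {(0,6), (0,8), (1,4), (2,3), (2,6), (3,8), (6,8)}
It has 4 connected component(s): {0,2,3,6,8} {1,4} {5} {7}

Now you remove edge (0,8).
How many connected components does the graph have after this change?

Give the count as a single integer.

Initial component count: 4
Remove (0,8): not a bridge. Count unchanged: 4.
  After removal, components: {0,2,3,6,8} {1,4} {5} {7}
New component count: 4

Answer: 4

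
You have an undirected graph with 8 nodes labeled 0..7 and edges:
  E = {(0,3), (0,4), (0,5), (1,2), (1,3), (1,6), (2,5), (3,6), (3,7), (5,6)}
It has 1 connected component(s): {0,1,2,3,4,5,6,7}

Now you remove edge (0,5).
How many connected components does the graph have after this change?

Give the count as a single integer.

Answer: 1

Derivation:
Initial component count: 1
Remove (0,5): not a bridge. Count unchanged: 1.
  After removal, components: {0,1,2,3,4,5,6,7}
New component count: 1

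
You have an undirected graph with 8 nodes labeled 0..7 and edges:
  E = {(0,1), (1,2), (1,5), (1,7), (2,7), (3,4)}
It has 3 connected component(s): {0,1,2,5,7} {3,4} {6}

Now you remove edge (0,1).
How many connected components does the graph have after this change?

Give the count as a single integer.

Initial component count: 3
Remove (0,1): it was a bridge. Count increases: 3 -> 4.
  After removal, components: {0} {1,2,5,7} {3,4} {6}
New component count: 4

Answer: 4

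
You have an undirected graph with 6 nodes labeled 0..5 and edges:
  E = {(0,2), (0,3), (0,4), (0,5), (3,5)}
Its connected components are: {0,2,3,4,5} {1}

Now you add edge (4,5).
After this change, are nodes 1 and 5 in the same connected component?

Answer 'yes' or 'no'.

Initial components: {0,2,3,4,5} {1}
Adding edge (4,5): both already in same component {0,2,3,4,5}. No change.
New components: {0,2,3,4,5} {1}
Are 1 and 5 in the same component? no

Answer: no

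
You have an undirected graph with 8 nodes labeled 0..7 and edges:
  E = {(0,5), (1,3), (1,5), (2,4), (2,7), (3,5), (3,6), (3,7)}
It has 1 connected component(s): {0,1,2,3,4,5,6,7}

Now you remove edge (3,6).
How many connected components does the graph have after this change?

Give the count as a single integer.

Answer: 2

Derivation:
Initial component count: 1
Remove (3,6): it was a bridge. Count increases: 1 -> 2.
  After removal, components: {0,1,2,3,4,5,7} {6}
New component count: 2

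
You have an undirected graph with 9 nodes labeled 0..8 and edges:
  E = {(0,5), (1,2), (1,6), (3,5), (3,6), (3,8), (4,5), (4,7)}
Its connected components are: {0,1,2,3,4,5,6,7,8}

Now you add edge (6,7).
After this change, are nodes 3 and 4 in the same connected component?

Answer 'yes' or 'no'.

Answer: yes

Derivation:
Initial components: {0,1,2,3,4,5,6,7,8}
Adding edge (6,7): both already in same component {0,1,2,3,4,5,6,7,8}. No change.
New components: {0,1,2,3,4,5,6,7,8}
Are 3 and 4 in the same component? yes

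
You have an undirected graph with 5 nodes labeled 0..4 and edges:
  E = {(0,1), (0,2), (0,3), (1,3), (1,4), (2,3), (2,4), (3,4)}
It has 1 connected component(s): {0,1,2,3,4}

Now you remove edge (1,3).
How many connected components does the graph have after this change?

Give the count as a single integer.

Initial component count: 1
Remove (1,3): not a bridge. Count unchanged: 1.
  After removal, components: {0,1,2,3,4}
New component count: 1

Answer: 1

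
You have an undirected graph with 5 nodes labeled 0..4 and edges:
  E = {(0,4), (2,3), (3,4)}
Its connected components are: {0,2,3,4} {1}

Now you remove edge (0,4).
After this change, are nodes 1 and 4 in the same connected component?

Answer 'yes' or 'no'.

Initial components: {0,2,3,4} {1}
Removing edge (0,4): it was a bridge — component count 2 -> 3.
New components: {0} {1} {2,3,4}
Are 1 and 4 in the same component? no

Answer: no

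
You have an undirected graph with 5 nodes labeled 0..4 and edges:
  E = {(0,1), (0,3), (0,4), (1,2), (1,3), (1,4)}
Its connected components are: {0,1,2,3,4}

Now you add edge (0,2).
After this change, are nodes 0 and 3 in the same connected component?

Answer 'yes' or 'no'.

Initial components: {0,1,2,3,4}
Adding edge (0,2): both already in same component {0,1,2,3,4}. No change.
New components: {0,1,2,3,4}
Are 0 and 3 in the same component? yes

Answer: yes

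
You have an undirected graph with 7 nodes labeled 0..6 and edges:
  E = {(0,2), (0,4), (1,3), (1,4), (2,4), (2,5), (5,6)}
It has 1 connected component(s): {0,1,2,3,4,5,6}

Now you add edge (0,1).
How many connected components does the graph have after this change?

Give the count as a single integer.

Answer: 1

Derivation:
Initial component count: 1
Add (0,1): endpoints already in same component. Count unchanged: 1.
New component count: 1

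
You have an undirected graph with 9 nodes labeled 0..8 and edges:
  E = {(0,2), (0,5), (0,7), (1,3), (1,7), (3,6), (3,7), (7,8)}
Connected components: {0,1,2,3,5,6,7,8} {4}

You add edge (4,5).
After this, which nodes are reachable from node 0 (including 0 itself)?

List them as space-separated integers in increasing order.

Answer: 0 1 2 3 4 5 6 7 8

Derivation:
Before: nodes reachable from 0: {0,1,2,3,5,6,7,8}
Adding (4,5): merges 0's component with another. Reachability grows.
After: nodes reachable from 0: {0,1,2,3,4,5,6,7,8}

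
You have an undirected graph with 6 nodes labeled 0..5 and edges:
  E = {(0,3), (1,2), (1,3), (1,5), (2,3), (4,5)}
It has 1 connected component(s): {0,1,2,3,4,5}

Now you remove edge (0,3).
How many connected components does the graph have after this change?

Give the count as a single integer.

Answer: 2

Derivation:
Initial component count: 1
Remove (0,3): it was a bridge. Count increases: 1 -> 2.
  After removal, components: {0} {1,2,3,4,5}
New component count: 2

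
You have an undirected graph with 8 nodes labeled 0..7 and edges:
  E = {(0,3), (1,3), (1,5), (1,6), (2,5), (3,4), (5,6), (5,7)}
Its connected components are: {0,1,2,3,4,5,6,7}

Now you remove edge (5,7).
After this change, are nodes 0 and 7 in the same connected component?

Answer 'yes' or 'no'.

Initial components: {0,1,2,3,4,5,6,7}
Removing edge (5,7): it was a bridge — component count 1 -> 2.
New components: {0,1,2,3,4,5,6} {7}
Are 0 and 7 in the same component? no

Answer: no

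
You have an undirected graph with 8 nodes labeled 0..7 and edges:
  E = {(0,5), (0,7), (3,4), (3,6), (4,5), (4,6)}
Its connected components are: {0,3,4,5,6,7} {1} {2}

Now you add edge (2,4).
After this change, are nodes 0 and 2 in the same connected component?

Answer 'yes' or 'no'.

Initial components: {0,3,4,5,6,7} {1} {2}
Adding edge (2,4): merges {2} and {0,3,4,5,6,7}.
New components: {0,2,3,4,5,6,7} {1}
Are 0 and 2 in the same component? yes

Answer: yes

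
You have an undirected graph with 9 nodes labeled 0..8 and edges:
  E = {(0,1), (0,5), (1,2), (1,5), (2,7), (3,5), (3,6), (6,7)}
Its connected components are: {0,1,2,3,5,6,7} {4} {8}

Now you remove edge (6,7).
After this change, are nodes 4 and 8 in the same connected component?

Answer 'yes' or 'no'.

Initial components: {0,1,2,3,5,6,7} {4} {8}
Removing edge (6,7): not a bridge — component count unchanged at 3.
New components: {0,1,2,3,5,6,7} {4} {8}
Are 4 and 8 in the same component? no

Answer: no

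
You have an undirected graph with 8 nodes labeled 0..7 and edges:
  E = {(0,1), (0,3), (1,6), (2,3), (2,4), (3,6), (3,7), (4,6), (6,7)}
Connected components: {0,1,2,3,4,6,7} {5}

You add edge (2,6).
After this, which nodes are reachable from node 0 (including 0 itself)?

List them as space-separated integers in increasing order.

Answer: 0 1 2 3 4 6 7

Derivation:
Before: nodes reachable from 0: {0,1,2,3,4,6,7}
Adding (2,6): both endpoints already in same component. Reachability from 0 unchanged.
After: nodes reachable from 0: {0,1,2,3,4,6,7}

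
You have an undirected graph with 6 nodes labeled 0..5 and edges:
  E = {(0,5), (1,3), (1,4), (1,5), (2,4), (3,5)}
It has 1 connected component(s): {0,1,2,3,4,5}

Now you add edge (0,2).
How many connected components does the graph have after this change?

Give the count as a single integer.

Initial component count: 1
Add (0,2): endpoints already in same component. Count unchanged: 1.
New component count: 1

Answer: 1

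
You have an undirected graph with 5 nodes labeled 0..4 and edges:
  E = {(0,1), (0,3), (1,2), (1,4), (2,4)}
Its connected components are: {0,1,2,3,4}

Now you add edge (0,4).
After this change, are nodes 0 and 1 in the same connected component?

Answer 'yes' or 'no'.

Answer: yes

Derivation:
Initial components: {0,1,2,3,4}
Adding edge (0,4): both already in same component {0,1,2,3,4}. No change.
New components: {0,1,2,3,4}
Are 0 and 1 in the same component? yes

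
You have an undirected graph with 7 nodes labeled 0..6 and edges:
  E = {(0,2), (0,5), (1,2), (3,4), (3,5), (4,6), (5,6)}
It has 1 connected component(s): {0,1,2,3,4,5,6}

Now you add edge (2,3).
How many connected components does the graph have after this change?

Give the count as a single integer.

Initial component count: 1
Add (2,3): endpoints already in same component. Count unchanged: 1.
New component count: 1

Answer: 1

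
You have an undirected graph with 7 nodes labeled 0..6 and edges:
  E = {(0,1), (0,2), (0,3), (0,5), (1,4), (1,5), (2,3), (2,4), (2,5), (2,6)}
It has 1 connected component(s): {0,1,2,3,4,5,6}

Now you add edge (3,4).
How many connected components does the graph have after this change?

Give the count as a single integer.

Initial component count: 1
Add (3,4): endpoints already in same component. Count unchanged: 1.
New component count: 1

Answer: 1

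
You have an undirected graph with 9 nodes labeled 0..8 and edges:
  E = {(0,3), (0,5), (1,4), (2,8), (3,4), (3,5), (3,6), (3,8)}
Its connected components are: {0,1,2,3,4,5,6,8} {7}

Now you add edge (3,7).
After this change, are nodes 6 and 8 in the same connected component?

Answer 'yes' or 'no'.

Initial components: {0,1,2,3,4,5,6,8} {7}
Adding edge (3,7): merges {0,1,2,3,4,5,6,8} and {7}.
New components: {0,1,2,3,4,5,6,7,8}
Are 6 and 8 in the same component? yes

Answer: yes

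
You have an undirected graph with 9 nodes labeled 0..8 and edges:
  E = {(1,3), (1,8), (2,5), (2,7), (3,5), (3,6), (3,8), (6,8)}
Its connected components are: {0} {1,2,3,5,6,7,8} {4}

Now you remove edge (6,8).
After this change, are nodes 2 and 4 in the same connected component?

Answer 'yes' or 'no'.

Answer: no

Derivation:
Initial components: {0} {1,2,3,5,6,7,8} {4}
Removing edge (6,8): not a bridge — component count unchanged at 3.
New components: {0} {1,2,3,5,6,7,8} {4}
Are 2 and 4 in the same component? no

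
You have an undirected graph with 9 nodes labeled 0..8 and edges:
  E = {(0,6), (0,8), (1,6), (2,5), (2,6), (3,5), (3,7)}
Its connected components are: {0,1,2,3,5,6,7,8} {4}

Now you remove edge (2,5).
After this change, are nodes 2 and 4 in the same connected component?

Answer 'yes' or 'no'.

Initial components: {0,1,2,3,5,6,7,8} {4}
Removing edge (2,5): it was a bridge — component count 2 -> 3.
New components: {0,1,2,6,8} {3,5,7} {4}
Are 2 and 4 in the same component? no

Answer: no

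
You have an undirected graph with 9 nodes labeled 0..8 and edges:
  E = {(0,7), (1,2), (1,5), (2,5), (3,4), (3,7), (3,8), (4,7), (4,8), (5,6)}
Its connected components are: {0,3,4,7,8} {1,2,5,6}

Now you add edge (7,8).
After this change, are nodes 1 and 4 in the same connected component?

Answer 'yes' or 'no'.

Initial components: {0,3,4,7,8} {1,2,5,6}
Adding edge (7,8): both already in same component {0,3,4,7,8}. No change.
New components: {0,3,4,7,8} {1,2,5,6}
Are 1 and 4 in the same component? no

Answer: no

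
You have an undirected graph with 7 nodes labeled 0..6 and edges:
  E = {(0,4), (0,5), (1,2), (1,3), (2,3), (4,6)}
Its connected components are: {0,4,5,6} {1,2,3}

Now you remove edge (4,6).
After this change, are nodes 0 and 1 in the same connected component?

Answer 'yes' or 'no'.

Answer: no

Derivation:
Initial components: {0,4,5,6} {1,2,3}
Removing edge (4,6): it was a bridge — component count 2 -> 3.
New components: {0,4,5} {1,2,3} {6}
Are 0 and 1 in the same component? no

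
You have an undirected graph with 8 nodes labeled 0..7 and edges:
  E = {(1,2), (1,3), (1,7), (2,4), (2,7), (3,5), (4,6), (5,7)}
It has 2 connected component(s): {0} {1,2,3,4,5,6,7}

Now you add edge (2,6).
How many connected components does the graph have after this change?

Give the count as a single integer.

Initial component count: 2
Add (2,6): endpoints already in same component. Count unchanged: 2.
New component count: 2

Answer: 2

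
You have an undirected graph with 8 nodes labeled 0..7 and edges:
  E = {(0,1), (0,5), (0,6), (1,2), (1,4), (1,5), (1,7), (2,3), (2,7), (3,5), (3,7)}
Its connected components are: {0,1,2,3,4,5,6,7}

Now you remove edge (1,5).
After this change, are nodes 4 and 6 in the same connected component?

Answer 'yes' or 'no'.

Answer: yes

Derivation:
Initial components: {0,1,2,3,4,5,6,7}
Removing edge (1,5): not a bridge — component count unchanged at 1.
New components: {0,1,2,3,4,5,6,7}
Are 4 and 6 in the same component? yes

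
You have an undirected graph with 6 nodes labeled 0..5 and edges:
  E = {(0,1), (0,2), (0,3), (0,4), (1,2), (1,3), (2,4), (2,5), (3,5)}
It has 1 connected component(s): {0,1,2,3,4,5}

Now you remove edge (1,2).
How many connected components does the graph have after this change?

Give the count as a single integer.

Initial component count: 1
Remove (1,2): not a bridge. Count unchanged: 1.
  After removal, components: {0,1,2,3,4,5}
New component count: 1

Answer: 1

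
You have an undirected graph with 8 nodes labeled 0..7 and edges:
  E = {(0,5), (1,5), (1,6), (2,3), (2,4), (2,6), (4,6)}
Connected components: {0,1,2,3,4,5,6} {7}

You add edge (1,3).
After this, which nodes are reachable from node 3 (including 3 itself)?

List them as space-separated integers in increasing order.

Before: nodes reachable from 3: {0,1,2,3,4,5,6}
Adding (1,3): both endpoints already in same component. Reachability from 3 unchanged.
After: nodes reachable from 3: {0,1,2,3,4,5,6}

Answer: 0 1 2 3 4 5 6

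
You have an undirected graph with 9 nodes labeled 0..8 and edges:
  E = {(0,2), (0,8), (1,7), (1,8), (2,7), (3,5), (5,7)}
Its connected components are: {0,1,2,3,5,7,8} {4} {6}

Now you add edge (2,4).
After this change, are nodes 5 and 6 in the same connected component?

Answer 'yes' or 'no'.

Initial components: {0,1,2,3,5,7,8} {4} {6}
Adding edge (2,4): merges {0,1,2,3,5,7,8} and {4}.
New components: {0,1,2,3,4,5,7,8} {6}
Are 5 and 6 in the same component? no

Answer: no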